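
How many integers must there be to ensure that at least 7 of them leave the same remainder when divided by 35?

211

There are 35 residue classes modulo 35 acting as pigeonholes.
With 35 × 6 = 210 integers we could place exactly 6 in each, with no class reaching 7.
One more forces some class to hold 7, so 210 + 1 = 211.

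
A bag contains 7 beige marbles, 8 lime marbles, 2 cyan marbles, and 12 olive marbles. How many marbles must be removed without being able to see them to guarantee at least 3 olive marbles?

The worst case draws every non-olive marble first: 7 + 8 + 2 = 17.
The next 3 draws are then forced to be olive, giving 17 + 3 = 20.

20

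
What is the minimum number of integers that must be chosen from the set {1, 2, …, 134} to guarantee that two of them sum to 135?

68

Partition {1, …, 134} into 67 pairs: {1,134}, {2,133}, …, {67,68}.
Choosing 67 integers — say the integers 1 through 67 — takes one from each pair and avoids the property.
Choosing 68 forces two into the same pair by pigeonhole, and those sum to 135. So 68.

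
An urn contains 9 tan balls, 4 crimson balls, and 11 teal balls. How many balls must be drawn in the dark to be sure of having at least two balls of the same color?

Treat the 3 colors as pigeonholes.
The worst case takes 1 ball of each color without reaching 2 of any: 3 × 1 = 3.
The next ball must bring some color to 2, so 3 + 1 = 4.

4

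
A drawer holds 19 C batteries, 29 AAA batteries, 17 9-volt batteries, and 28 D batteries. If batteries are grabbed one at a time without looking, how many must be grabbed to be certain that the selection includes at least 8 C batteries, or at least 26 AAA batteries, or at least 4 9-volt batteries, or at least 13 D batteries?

The worst case stops just short of every target: 7 C, 25 AAA, 3 9-volt, 12 D — 7 + 25 + 3 + 12 = 47 batteries.
One more battery must push some type to its target, so 47 + 1 = 48.

48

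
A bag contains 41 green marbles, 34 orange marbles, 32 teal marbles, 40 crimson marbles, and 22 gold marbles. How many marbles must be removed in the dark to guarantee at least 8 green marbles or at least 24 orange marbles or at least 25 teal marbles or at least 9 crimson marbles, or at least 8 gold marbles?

70

The worst case stops just short of every target: 7 green, 23 orange, 24 teal, 8 crimson, 7 gold — 7 + 23 + 24 + 8 + 7 = 69 marbles.
One more marble must push some color to its target, so 69 + 1 = 70.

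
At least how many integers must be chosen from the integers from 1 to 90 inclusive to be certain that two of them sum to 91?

46

Partition {1, …, 90} into 45 pairs: {1,90}, {2,89}, …, {45,46}.
Choosing 45 integers — say the integers 1 through 45 — takes one from each pair and avoids the property.
Choosing 46 forces two into the same pair by pigeonhole, and those sum to 91. So 46.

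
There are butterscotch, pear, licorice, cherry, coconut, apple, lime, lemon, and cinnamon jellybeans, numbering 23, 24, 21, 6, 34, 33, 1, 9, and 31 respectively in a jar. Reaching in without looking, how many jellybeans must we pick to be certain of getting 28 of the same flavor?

Treat the 9 flavors as pigeonholes.
In the worst case we take at most 27 of each flavor, but all 23 butterscotch, all 24 pear, all 21 licorice, all 6 cherry, all 1 lime, and all 9 lemon (fewer than 27), giving 23 + 24 + 21 + 6 + 27 + 27 + 1 + 9 + 27 = 165.
One more jellybean then forces some flavor to 28, so 165 + 1 = 166.

166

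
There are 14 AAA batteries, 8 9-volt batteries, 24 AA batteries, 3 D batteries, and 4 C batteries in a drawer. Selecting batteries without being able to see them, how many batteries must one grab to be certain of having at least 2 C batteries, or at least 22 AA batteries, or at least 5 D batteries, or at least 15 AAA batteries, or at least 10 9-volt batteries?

The worst case stops just short of every target: 14 AAA, all 8 9-volt, 21 AA, all 3 D, 1 C — 14 + 8 + 21 + 3 + 1 = 47 batteries.
One more battery must push some type to its target, so 47 + 1 = 48.

48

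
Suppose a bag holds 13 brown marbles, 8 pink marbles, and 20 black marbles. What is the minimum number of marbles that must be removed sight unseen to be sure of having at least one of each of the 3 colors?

The hardest color to obtain is pink: we could draw every other marble first — 41 − 8 = 33 marbles — without a single pink one.
The next draw must be pink, so 33 + 1 = 34.

34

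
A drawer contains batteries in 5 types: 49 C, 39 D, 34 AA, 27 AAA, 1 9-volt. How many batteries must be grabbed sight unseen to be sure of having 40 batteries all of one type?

In the worst case we take at most 39 of each type, but all 34 AA, all 27 AAA, and all 1 9-volt (fewer than 39), giving 39 + 39 + 34 + 27 + 1 = 140.
One more battery then forces some type to 40, so 140 + 1 = 141.

141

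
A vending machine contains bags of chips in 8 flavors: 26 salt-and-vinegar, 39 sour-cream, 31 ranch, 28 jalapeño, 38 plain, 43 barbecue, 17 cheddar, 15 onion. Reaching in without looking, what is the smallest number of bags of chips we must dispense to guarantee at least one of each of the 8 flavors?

223

The hardest flavor to obtain is onion: we could draw every other bag of chips first — 237 − 15 = 222 bags of chips — without a single onion one.
The next draw must be onion, so 222 + 1 = 223.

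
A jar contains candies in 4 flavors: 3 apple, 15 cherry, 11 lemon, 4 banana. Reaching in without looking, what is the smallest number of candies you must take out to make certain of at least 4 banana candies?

The worst case draws every non-banana candy first: 3 + 15 + 11 = 29.
The next 4 draws are then forced to be banana, giving 29 + 4 = 33.

33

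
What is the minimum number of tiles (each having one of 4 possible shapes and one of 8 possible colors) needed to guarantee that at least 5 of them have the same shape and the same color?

129

There are 4 × 8 = 32 (shape, color) combinations acting as pigeonholes.
With 32 × 4 = 128 tiles we could place exactly 4 in each, with no (shape, color) pair reaching 5.
One more forces some (shape, color) pair to hold 5, so 128 + 1 = 129.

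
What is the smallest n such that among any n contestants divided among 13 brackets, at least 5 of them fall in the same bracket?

53

There are 13 brackets acting as pigeonholes.
With 13 × 4 = 52 contestants we could place exactly 4 in each, with no class reaching 5.
One more forces some class to hold 5, so 52 + 1 = 53.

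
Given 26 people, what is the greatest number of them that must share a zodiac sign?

3

There are 12 zodiac signs, which serve as the pigeonholes.
If each of the 12 zodiac signs held at most 2, the total would be at most 12 × 2 = 24 < 26, a contradiction.
So at least one holds ⌈26/12⌉ = 3.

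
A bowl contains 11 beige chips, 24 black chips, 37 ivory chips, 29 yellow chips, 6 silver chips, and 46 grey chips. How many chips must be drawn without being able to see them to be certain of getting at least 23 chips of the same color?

106

Treat the 6 colors as pigeonholes.
In the worst case we take at most 22 of each color, but all 11 beige and all 6 silver (fewer than 22), giving 11 + 22 + 22 + 22 + 6 + 22 = 105.
One more chip then forces some color to 23, so 105 + 1 = 106.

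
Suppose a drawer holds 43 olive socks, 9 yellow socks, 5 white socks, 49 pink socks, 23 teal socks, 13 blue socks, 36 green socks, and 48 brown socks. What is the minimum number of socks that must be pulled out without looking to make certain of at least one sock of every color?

222

The hardest color to obtain is white: we could draw every other sock first — 226 − 5 = 221 socks — without a single white one.
The next draw must be white, so 221 + 1 = 222.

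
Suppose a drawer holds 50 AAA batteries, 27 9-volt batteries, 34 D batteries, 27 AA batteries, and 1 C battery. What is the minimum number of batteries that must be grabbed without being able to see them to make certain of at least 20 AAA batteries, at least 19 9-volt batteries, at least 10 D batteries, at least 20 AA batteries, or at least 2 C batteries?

67

The worst case stops just short of every target: 19 AAA, 18 9-volt, 9 D, 19 AA, 1 C — 19 + 18 + 9 + 19 + 1 = 66 batteries.
One more battery must push some type to its target, so 66 + 1 = 67.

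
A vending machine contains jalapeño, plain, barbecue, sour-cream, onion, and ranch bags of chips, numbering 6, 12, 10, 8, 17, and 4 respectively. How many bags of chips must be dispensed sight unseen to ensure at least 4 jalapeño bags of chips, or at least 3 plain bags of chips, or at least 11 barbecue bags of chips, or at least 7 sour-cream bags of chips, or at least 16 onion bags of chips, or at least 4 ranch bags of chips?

The worst case stops just short of every target: 3 jalapeño, 2 plain, 10 barbecue, 6 sour-cream, 15 onion, 3 ranch — 3 + 2 + 10 + 6 + 15 + 3 = 39 bags of chips.
One more bag of chips must push some flavor to its target, so 39 + 1 = 40.

40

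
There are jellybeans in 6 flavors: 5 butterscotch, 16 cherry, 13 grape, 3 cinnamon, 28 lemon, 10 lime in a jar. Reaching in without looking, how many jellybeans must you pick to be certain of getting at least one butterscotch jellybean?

The worst case draws every non-butterscotch jellybean first: 16 + 13 + 3 + 28 + 10 = 70.
The next draw is then forced to be butterscotch, giving 70 + 1 = 71.

71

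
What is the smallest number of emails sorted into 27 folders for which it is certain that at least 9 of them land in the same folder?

217

There are 27 folders acting as pigeonholes.
With 27 × 8 = 216 emails we could place exactly 8 in each, with no class reaching 9.
One more forces some class to hold 9, so 216 + 1 = 217.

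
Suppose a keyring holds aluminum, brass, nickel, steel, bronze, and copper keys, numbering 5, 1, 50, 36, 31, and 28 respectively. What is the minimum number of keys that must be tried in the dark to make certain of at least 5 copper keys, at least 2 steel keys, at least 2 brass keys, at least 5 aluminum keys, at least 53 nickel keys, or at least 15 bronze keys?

75

Each of the 6 types has its own threshold; avoid all of them simultaneously.
The worst case stops just short of every target: 4 aluminum, 1 brass, all 50 nickel, 1 steel, 14 bronze, 4 copper — 4 + 1 + 50 + 1 + 14 + 4 = 74 keys.
One more key must push some type to its target, so 74 + 1 = 75.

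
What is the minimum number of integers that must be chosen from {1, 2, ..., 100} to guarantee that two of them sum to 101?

51

Partition {1, …, 100} into 50 pairs: {1,100}, {2,99}, …, {50,51}.
Choosing 50 integers — say the integers 1 through 50 — takes one from each pair and avoids the property.
Choosing 51 forces two into the same pair by pigeonhole, and those sum to 101. So 51.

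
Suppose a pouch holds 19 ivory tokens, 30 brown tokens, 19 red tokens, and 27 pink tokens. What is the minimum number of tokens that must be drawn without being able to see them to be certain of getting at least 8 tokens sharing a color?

Treat the 4 colors as pigeonholes.
The worst case takes 7 tokens of each color without reaching 8 of any: 4 × 7 = 28.
The next token must bring some color to 8, so 28 + 1 = 29.

29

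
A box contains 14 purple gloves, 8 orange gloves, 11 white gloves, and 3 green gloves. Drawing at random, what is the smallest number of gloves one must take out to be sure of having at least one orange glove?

29

The worst case draws every non-orange glove first: 14 + 11 + 3 = 28.
The next draw is then forced to be orange, giving 28 + 1 = 29.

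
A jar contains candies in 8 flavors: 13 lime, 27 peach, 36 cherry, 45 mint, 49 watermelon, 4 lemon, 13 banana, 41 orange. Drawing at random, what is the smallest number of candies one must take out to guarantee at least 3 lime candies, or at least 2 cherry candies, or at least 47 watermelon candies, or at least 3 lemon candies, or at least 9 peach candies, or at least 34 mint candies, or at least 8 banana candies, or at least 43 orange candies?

141

The worst case stops just short of every target: 2 lime, 8 peach, 1 cherry, 33 mint, 46 watermelon, 2 lemon, 7 banana, all 41 orange — 2 + 8 + 1 + 33 + 46 + 2 + 7 + 41 = 140 candies.
One more candy must push some flavor to its target, so 140 + 1 = 141.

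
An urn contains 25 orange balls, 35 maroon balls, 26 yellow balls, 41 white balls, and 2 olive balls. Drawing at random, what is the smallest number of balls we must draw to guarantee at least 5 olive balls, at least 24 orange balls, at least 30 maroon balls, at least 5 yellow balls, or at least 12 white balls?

70

Each of the 5 colors has its own threshold; avoid all of them simultaneously.
The worst case stops just short of every target: 23 orange, 29 maroon, 4 yellow, 11 white, all 2 olive — 23 + 29 + 4 + 11 + 2 = 69 balls.
One more ball must push some color to its target, so 69 + 1 = 70.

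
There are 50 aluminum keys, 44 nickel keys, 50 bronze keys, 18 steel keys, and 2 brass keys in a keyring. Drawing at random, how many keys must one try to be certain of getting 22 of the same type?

84

Treat the 5 types as pigeonholes.
In the worst case we take at most 21 of each type, but all 18 steel and all 2 brass (fewer than 21), giving 21 + 21 + 21 + 18 + 2 = 83.
One more key then forces some type to 22, so 83 + 1 = 84.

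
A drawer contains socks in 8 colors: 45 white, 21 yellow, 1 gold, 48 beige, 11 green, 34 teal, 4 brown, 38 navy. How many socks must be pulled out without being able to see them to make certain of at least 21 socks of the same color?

Treat the 8 colors as pigeonholes.
In the worst case we take at most 20 of each color, but all 1 gold, all 11 green, and all 4 brown (fewer than 20), giving 20 + 20 + 1 + 20 + 11 + 20 + 4 + 20 = 116.
One more sock then forces some color to 21, so 116 + 1 = 117.

117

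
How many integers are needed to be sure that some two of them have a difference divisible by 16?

Use the pigeonhole principle on residue classes: two integers differ by a multiple of 16 exactly when they share a remainder mod 16.
There are 16 residue classes mod 16, so 16 integers can all lie in distinct classes.
One more integer must repeat a residue, giving a difference divisible by 16. So n = 16 + 1 = 17.

17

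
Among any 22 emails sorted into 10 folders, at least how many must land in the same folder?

The 22 emails fall into 10 folders.
If each of the 10 folders held at most 2, the total would be at most 10 × 2 = 20 < 22, a contradiction.
So at least one holds ⌈22/10⌉ = 3.

3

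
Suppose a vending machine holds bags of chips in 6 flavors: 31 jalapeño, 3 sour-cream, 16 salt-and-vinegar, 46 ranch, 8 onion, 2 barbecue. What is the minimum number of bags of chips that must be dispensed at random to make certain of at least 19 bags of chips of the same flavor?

Treat the 6 flavors as pigeonholes.
In the worst case we take at most 18 of each flavor, but all 3 sour-cream, all 16 salt-and-vinegar, all 8 onion, and all 2 barbecue (fewer than 18), giving 18 + 3 + 16 + 18 + 8 + 2 = 65.
One more bag of chips then forces some flavor to 19, so 65 + 1 = 66.

66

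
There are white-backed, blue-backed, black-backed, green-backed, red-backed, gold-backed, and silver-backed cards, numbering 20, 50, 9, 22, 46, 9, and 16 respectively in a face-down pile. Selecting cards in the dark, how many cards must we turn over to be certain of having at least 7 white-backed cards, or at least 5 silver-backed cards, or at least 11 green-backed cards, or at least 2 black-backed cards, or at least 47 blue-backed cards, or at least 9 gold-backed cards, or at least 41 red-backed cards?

Each of the 7 back colors has its own threshold; avoid all of them simultaneously.
The worst case stops just short of every target: 6 white-backed, 46 blue-backed, 1 black-backed, 10 green-backed, 40 red-backed, 8 gold-backed, 4 silver-backed — 6 + 46 + 1 + 10 + 40 + 8 + 4 = 115 cards.
One more card must push some back color to its target, so 115 + 1 = 116.

116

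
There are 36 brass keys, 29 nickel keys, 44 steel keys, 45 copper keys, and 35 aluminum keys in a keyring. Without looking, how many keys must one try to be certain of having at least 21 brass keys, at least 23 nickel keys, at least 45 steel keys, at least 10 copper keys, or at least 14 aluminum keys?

Each of the 5 types has its own threshold; avoid all of them simultaneously.
The worst case stops just short of every target: 20 brass, 22 nickel, 44 steel, 9 copper, 13 aluminum — 20 + 22 + 44 + 9 + 13 = 108 keys.
One more key must push some type to its target, so 108 + 1 = 109.

109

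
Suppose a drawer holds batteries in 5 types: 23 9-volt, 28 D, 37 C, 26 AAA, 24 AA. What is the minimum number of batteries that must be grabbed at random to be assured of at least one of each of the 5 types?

The hardest type to obtain is 9-volt: we could draw every other battery first — 138 − 23 = 115 batteries — without a single 9-volt one.
The next draw must be 9-volt, so 115 + 1 = 116.

116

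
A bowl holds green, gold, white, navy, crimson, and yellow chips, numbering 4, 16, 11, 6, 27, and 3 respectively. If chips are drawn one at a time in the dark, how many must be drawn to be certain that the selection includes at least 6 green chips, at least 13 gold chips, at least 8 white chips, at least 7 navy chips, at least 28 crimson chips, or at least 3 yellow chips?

59

Each of the 6 colors has its own threshold; avoid all of them simultaneously.
The worst case stops just short of every target: all 4 green, 12 gold, 7 white, 6 navy, 27 crimson, 2 yellow — 4 + 12 + 7 + 6 + 27 + 2 = 58 chips.
One more chip must push some color to its target, so 58 + 1 = 59.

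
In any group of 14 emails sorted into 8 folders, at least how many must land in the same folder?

2

The 14 emails fall into 8 folders.
If each of the 8 folders held at most 1, the total would be at most 8 × 1 = 8 < 14, a contradiction.
So at least one holds ⌈14/8⌉ = 2.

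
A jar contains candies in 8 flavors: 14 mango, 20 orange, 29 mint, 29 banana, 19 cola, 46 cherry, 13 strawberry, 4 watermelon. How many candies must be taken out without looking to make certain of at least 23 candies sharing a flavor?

Treat the 8 flavors as pigeonholes.
In the worst case we take at most 22 of each flavor, but all 14 mango, all 20 orange, all 19 cola, all 13 strawberry, and all 4 watermelon (fewer than 22), giving 14 + 20 + 22 + 22 + 19 + 22 + 13 + 4 = 136.
One more candy then forces some flavor to 23, so 136 + 1 = 137.

137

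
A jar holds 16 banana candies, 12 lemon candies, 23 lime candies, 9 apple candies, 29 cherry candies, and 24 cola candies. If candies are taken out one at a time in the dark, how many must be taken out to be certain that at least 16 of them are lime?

106

The worst case draws every non-lime candy first: 16 + 12 + 9 + 29 + 24 = 90.
The next 16 draws are then forced to be lime, giving 90 + 16 = 106.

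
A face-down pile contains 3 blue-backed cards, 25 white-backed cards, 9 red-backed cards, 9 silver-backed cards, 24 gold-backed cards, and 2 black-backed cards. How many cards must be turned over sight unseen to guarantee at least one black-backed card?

To avoid black-backed cards as long as possible, exhaust the other 5 back colors first.
The worst case draws every non-black-backed card first: 3 + 25 + 9 + 9 + 24 = 70.
The next draw is then forced to be black-backed, giving 70 + 1 = 71.

71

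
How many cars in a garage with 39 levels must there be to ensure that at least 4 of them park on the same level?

There are 39 levels acting as pigeonholes.
With 39 × 3 = 117 cars we could place exactly 3 in each, with no class reaching 4.
One more forces some class to hold 4, so 117 + 1 = 118.

118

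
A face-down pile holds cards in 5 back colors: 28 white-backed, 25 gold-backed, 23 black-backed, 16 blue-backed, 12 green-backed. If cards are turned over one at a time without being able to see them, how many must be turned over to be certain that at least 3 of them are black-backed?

The worst case draws every non-black-backed card first: 28 + 25 + 16 + 12 = 81.
The next 3 draws are then forced to be black-backed, giving 81 + 3 = 84.

84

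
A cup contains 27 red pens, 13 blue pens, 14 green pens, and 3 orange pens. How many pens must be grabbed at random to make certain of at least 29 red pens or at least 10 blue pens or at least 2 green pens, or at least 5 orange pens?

41

Each of the 4 ink colors has its own threshold; avoid all of them simultaneously.
The worst case stops just short of every target: all 27 red, 9 blue, 1 green, all 3 orange — 27 + 9 + 1 + 3 = 40 pens.
One more pen must push some ink color to its target, so 40 + 1 = 41.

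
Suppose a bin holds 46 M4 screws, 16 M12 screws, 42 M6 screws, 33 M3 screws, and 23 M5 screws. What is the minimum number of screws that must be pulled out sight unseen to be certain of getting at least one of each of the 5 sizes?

145

The hardest size to obtain is M12: we could draw every other screw first — 160 − 16 = 144 screws — without a single M12 one.
The next draw must be M12, so 144 + 1 = 145.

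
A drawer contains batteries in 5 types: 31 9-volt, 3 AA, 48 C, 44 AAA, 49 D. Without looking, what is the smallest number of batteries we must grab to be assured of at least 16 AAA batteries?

147

The worst case draws every non-AAA battery first: 31 + 3 + 48 + 49 = 131.
The next 16 draws are then forced to be AAA, giving 131 + 16 = 147.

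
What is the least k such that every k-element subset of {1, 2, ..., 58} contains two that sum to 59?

30

Partition {1, …, 58} into 29 pairs: {1,58}, {2,57}, …, {29,30}.
Choosing 29 integers — say the integers 1 through 29 — takes one from each pair and avoids the property.
Choosing 30 forces two into the same pair by pigeonhole, and those sum to 59. So 30.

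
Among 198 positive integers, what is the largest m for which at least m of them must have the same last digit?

20

If each of the 10 possible last digits held at most 19, the total would be at most 10 × 19 = 190 < 198, a contradiction.
So at least one holds ⌈198/10⌉ = 20.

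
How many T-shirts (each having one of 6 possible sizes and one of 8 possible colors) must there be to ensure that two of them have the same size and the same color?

There are 6 × 8 = 48 (size, color) combinations acting as pigeonholes.
With 48 T-shirts we could place one in each, avoiding any repeat.
One more forces some (size, color) pair to hold 2, so 48 + 1 = 49.

49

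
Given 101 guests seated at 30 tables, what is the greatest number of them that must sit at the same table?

4

The 101 guests fall into 30 tables.
If each of the 30 tables held at most 3, the total would be at most 30 × 3 = 90 < 101, a contradiction.
So at least one holds ⌈101/30⌉ = 4.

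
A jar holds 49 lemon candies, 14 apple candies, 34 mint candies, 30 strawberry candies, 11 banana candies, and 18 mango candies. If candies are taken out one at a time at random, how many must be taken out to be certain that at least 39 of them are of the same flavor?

Treat the 6 flavors as pigeonholes.
In the worst case we take at most 38 of each flavor, but all 14 apple, all 34 mint, all 30 strawberry, all 11 banana, and all 18 mango (fewer than 38), giving 38 + 14 + 34 + 30 + 11 + 18 = 145.
One more candy then forces some flavor to 39, so 145 + 1 = 146.

146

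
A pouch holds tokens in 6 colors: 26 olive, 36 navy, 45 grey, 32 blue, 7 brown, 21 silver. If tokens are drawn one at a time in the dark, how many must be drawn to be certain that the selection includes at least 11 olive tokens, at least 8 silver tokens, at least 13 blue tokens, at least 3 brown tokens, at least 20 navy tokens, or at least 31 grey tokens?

81

Each of the 6 colors has its own threshold; avoid all of them simultaneously.
The worst case stops just short of every target: 10 olive, 19 navy, 30 grey, 12 blue, 2 brown, 7 silver — 10 + 19 + 30 + 12 + 2 + 7 = 80 tokens.
One more token must push some color to its target, so 80 + 1 = 81.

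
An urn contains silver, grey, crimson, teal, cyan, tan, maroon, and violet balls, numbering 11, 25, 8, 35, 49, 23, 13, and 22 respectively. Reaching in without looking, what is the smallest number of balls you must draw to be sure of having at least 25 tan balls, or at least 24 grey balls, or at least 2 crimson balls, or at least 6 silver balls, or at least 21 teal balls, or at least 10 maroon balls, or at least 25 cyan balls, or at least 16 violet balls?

121

Each of the 8 colors has its own threshold; avoid all of them simultaneously.
The worst case stops just short of every target: 5 silver, 23 grey, 1 crimson, 20 teal, 24 cyan, all 23 tan, 9 maroon, 15 violet — 5 + 23 + 1 + 20 + 24 + 23 + 9 + 15 = 120 balls.
One more ball must push some color to its target, so 120 + 1 = 121.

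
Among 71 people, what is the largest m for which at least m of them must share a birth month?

There are 12 months of the year, which serve as the pigeonholes.
If each of the 12 months of the year held at most 5, the total would be at most 12 × 5 = 60 < 71, a contradiction.
So at least one holds ⌈71/12⌉ = 6.

6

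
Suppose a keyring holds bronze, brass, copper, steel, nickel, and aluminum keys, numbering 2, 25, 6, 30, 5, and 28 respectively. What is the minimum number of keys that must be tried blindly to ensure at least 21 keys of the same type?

74

In the worst case we take at most 20 of each type, but all 2 bronze, all 6 copper, and all 5 nickel (fewer than 20), giving 2 + 20 + 6 + 20 + 5 + 20 = 73.
One more key then forces some type to 21, so 73 + 1 = 74.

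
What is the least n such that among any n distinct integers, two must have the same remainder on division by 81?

82

Two integers differ by a multiple of 81 exactly when they share a remainder mod 81.
There are 81 residue classes mod 81, so 81 integers can all lie in distinct classes.
One more integer must repeat a residue, giving a difference divisible by 81. So n = 81 + 1 = 82.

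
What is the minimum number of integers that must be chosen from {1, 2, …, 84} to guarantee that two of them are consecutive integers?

Partition {1, …, 84} into 42 pairs: {1,2}, {3,4}, …, {83,84}.
Choosing 42 integers — say the 42 even numbers 2, 4, …, 84 — takes one from each pair and avoids the property.
Choosing 43 forces two into the same pair by pigeonhole, and those are consecutive. So 43.

43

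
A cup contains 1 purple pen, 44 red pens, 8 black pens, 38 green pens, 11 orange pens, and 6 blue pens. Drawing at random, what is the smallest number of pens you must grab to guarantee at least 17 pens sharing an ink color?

59

In the worst case we take at most 16 of each ink color, but all 1 purple, all 8 black, all 11 orange, and all 6 blue (fewer than 16), giving 1 + 16 + 8 + 16 + 11 + 6 = 58.
One more pen then forces some ink color to 17, so 58 + 1 = 59.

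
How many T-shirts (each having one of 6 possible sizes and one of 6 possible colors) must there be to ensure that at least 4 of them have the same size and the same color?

109

There are 6 × 6 = 36 (size, color) combinations acting as pigeonholes.
With 36 × 3 = 108 T-shirts we could place exactly 3 in each, with no (size, color) pair reaching 4.
One more forces some (size, color) pair to hold 4, so 108 + 1 = 109.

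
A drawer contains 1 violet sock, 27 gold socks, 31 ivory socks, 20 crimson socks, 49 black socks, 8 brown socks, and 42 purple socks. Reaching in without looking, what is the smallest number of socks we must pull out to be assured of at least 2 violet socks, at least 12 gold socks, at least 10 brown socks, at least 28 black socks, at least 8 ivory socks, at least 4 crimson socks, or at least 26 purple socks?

The worst case stops just short of every target: 1 violet, 11 gold, 7 ivory, 3 crimson, 27 black, all 8 brown, 25 purple — 1 + 11 + 7 + 3 + 27 + 8 + 25 = 82 socks.
One more sock must push some color to its target, so 82 + 1 = 83.

83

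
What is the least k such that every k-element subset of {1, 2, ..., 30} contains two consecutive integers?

16

Partition {1, …, 30} into 15 pairs: {1,2}, {3,4}, …, {29,30}.
Choosing 15 integers — say the 15 even numbers 2, 4, …, 30 — takes one from each pair and avoids the property.
Choosing 16 forces two into the same pair by pigeonhole, and those are consecutive. So 16.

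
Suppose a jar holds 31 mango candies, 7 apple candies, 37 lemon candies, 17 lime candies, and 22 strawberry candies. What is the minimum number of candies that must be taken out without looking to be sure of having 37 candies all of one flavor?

In the worst case we take at most 36 of each flavor, but all 31 mango, all 7 apple, all 17 lime, and all 22 strawberry (fewer than 36), giving 31 + 7 + 36 + 17 + 22 = 113.
One more candy then forces some flavor to 37, so 113 + 1 = 114.

114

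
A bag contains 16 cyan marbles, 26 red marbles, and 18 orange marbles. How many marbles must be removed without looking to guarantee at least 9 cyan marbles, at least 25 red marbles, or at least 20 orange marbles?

51

The worst case stops just short of every target: 8 cyan, 24 red, all 18 orange — 8 + 24 + 18 = 50 marbles.
One more marble must push some color to its target, so 50 + 1 = 51.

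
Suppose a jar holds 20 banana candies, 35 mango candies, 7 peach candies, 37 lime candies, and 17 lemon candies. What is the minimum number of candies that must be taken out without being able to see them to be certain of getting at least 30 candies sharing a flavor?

In the worst case we take at most 29 of each flavor, but all 20 banana, all 7 peach, and all 17 lemon (fewer than 29), giving 20 + 29 + 7 + 29 + 17 = 102.
One more candy then forces some flavor to 30, so 102 + 1 = 103.

103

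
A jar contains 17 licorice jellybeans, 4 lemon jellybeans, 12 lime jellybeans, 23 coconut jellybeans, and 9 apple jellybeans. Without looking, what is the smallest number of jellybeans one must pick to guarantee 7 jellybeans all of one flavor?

In the worst case we take at most 6 of each flavor, but all 4 lemon (fewer than 6), giving 6 + 4 + 6 + 6 + 6 = 28.
One more jellybean then forces some flavor to 7, so 28 + 1 = 29.

29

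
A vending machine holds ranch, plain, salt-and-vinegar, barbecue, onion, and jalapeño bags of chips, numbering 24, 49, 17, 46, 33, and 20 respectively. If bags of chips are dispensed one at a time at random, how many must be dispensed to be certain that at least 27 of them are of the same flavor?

140

Treat the 6 flavors as pigeonholes.
In the worst case we take at most 26 of each flavor, but all 24 ranch, all 17 salt-and-vinegar, and all 20 jalapeño (fewer than 26), giving 24 + 26 + 17 + 26 + 26 + 20 = 139.
One more bag of chips then forces some flavor to 27, so 139 + 1 = 140.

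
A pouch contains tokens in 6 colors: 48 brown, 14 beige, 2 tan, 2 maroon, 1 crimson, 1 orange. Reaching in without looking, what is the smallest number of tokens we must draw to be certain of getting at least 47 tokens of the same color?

67

Treat the 6 colors as pigeonholes.
In the worst case we take at most 46 of each color, but all 14 beige, all 2 tan, all 2 maroon, all 1 crimson, and all 1 orange (fewer than 46), giving 46 + 14 + 2 + 2 + 1 + 1 = 66.
One more token then forces some color to 47, so 66 + 1 = 67.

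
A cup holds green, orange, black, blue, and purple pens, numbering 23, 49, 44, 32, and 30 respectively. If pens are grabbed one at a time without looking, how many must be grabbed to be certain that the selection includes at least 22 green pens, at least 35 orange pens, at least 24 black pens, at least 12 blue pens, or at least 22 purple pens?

The worst case stops just short of every target: 21 green, 34 orange, 23 black, 11 blue, 21 purple — 21 + 34 + 23 + 11 + 21 = 110 pens.
One more pen must push some ink color to its target, so 110 + 1 = 111.

111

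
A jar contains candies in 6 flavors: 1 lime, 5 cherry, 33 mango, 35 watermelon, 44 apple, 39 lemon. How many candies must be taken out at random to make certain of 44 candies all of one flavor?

157

Treat the 6 flavors as pigeonholes.
In the worst case we take at most 43 of each flavor, but all 1 lime, all 5 cherry, all 33 mango, all 35 watermelon, and all 39 lemon (fewer than 43), giving 1 + 5 + 33 + 35 + 43 + 39 = 156.
One more candy then forces some flavor to 44, so 156 + 1 = 157.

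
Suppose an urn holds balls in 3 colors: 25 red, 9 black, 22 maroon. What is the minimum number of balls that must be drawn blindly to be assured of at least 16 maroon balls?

50

To avoid maroon balls as long as possible, exhaust the other 2 colors first.
The worst case draws every non-maroon ball first: 25 + 9 = 34.
The next 16 draws are then forced to be maroon, giving 34 + 16 = 50.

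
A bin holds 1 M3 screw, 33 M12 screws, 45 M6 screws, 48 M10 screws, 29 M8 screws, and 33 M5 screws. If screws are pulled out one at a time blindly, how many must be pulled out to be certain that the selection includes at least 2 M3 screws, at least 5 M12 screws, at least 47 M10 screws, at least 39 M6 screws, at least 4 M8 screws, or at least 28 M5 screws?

120

Each of the 6 sizes has its own threshold; avoid all of them simultaneously.
The worst case stops just short of every target: 1 M3, 4 M12, 38 M6, 46 M10, 3 M8, 27 M5 — 1 + 4 + 38 + 46 + 3 + 27 = 119 screws.
One more screw must push some size to its target, so 119 + 1 = 120.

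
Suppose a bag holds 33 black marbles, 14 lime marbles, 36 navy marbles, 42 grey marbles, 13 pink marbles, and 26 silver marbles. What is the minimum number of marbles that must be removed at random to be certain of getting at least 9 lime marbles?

The worst case draws every non-lime marble first: 33 + 36 + 42 + 13 + 26 = 150.
The next 9 draws are then forced to be lime, giving 150 + 9 = 159.

159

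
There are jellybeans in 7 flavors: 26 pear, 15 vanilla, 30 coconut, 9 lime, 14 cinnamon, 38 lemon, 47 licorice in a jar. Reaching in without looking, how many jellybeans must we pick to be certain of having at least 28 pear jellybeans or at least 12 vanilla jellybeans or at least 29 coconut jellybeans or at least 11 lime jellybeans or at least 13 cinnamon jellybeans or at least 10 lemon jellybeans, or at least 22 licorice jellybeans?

The worst case stops just short of every target: all 26 pear, 11 vanilla, 28 coconut, all 9 lime, 12 cinnamon, 9 lemon, 21 licorice — 26 + 11 + 28 + 9 + 12 + 9 + 21 = 116 jellybeans.
One more jellybean must push some flavor to its target, so 116 + 1 = 117.

117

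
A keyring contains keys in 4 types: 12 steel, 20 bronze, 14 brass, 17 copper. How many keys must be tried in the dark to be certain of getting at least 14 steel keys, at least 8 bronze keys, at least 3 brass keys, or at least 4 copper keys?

25

The worst case stops just short of every target: all 12 steel, 7 bronze, 2 brass, 3 copper — 12 + 7 + 2 + 3 = 24 keys.
One more key must push some type to its target, so 24 + 1 = 25.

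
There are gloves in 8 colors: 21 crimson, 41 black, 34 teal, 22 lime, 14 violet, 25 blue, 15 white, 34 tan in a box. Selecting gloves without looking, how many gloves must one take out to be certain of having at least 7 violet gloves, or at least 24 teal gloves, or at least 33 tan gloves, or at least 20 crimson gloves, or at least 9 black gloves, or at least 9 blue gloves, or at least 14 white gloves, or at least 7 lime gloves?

116

Each of the 8 colors has its own threshold; avoid all of them simultaneously.
The worst case stops just short of every target: 19 crimson, 8 black, 23 teal, 6 lime, 6 violet, 8 blue, 13 white, 32 tan — 19 + 8 + 23 + 6 + 6 + 8 + 13 + 32 = 115 gloves.
One more glove must push some color to its target, so 115 + 1 = 116.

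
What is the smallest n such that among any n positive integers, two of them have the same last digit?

11

There are 10 possible last digits acting as pigeonholes.
With 10 positive integers we could place one in each, avoiding any repeat.
One more forces some class to hold 2, so 10 + 1 = 11.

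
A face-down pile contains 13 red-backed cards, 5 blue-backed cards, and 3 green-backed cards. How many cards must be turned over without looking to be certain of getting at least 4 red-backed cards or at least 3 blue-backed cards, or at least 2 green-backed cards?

Each of the 3 back colors has its own threshold; avoid all of them simultaneously.
The worst case stops just short of every target: 3 red-backed, 2 blue-backed, 1 green-backed — 3 + 2 + 1 = 6 cards.
One more card must push some back color to its target, so 6 + 1 = 7.

7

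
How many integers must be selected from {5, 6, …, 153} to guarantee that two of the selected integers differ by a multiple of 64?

Group the integers by remainder mod 64; there are 64 residue classes, each nonempty in this range.
Choosing one from each class (64 integers) avoids any shared remainder.
One more choice must repeat a class, so two differ by a multiple of 64. Hence 64 + 1 = 65.

65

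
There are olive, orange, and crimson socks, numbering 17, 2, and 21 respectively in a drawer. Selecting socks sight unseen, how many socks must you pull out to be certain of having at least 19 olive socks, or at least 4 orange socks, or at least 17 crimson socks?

Each of the 3 colors has its own threshold; avoid all of them simultaneously.
The worst case stops just short of every target: all 17 olive, all 2 orange, 16 crimson — 17 + 2 + 16 = 35 socks.
One more sock must push some color to its target, so 35 + 1 = 36.

36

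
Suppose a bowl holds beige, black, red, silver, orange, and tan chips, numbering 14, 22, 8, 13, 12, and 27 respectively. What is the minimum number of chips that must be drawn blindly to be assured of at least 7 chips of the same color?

37

The worst case takes 6 chips of each color without reaching 7 of any: 6 × 6 = 36.
The next chip must bring some color to 7, so 36 + 1 = 37.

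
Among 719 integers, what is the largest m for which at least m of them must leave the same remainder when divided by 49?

The 719 integers fall into 49 residue classes modulo 49.
If each of the 49 residue classes modulo 49 held at most 14, the total would be at most 49 × 14 = 686 < 719, a contradiction.
So at least one holds ⌈719/49⌉ = 15.

15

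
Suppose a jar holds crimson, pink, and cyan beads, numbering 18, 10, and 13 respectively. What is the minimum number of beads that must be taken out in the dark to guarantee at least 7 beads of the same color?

19

The worst case takes 6 beads of each color without reaching 7 of any: 3 × 6 = 18.
The next bead must bring some color to 7, so 18 + 1 = 19.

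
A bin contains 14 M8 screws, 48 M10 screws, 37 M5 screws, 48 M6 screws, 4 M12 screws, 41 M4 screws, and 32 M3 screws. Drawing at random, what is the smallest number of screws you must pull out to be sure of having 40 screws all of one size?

Treat the 7 sizes as pigeonholes.
In the worst case we take at most 39 of each size, but all 14 M8, all 37 M5, all 4 M12, and all 32 M3 (fewer than 39), giving 14 + 39 + 37 + 39 + 4 + 39 + 32 = 204.
One more screw then forces some size to 40, so 204 + 1 = 205.

205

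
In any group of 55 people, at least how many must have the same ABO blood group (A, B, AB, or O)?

14

The 55 people fall into 4 ABO blood groups.
If each of the 4 ABO blood groups held at most 13, the total would be at most 4 × 13 = 52 < 55, a contradiction.
So at least one holds ⌈55/4⌉ = 14.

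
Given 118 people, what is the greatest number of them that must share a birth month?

There are 12 months of the year, which serve as the pigeonholes.
If each of the 12 months of the year held at most 9, the total would be at most 12 × 9 = 108 < 118, a contradiction.
So at least one holds ⌈118/12⌉ = 10.

10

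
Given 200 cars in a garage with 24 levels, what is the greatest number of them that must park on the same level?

9

The 200 cars fall into 24 levels.
If each of the 24 levels held at most 8, the total would be at most 24 × 8 = 192 < 200, a contradiction.
So at least one holds ⌈200/24⌉ = 9.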